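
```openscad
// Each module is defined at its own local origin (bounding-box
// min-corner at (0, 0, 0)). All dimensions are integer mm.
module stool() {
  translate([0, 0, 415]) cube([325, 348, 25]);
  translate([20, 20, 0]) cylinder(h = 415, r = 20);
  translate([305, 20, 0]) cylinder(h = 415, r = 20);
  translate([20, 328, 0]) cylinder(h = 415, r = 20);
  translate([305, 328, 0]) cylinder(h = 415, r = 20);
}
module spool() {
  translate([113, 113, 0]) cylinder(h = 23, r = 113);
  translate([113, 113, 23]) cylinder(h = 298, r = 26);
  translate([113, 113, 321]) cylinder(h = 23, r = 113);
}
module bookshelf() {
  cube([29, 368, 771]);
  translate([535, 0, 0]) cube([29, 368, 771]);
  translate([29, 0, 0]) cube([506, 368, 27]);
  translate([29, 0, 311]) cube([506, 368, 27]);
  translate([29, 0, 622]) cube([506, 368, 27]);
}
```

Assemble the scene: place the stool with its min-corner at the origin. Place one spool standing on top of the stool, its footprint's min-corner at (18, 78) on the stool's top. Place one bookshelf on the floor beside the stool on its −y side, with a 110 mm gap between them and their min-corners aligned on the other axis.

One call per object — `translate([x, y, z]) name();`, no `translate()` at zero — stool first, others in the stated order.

stool();
translate([18, 78, 440]) spool();
translate([0, -478, 0]) bookshelf();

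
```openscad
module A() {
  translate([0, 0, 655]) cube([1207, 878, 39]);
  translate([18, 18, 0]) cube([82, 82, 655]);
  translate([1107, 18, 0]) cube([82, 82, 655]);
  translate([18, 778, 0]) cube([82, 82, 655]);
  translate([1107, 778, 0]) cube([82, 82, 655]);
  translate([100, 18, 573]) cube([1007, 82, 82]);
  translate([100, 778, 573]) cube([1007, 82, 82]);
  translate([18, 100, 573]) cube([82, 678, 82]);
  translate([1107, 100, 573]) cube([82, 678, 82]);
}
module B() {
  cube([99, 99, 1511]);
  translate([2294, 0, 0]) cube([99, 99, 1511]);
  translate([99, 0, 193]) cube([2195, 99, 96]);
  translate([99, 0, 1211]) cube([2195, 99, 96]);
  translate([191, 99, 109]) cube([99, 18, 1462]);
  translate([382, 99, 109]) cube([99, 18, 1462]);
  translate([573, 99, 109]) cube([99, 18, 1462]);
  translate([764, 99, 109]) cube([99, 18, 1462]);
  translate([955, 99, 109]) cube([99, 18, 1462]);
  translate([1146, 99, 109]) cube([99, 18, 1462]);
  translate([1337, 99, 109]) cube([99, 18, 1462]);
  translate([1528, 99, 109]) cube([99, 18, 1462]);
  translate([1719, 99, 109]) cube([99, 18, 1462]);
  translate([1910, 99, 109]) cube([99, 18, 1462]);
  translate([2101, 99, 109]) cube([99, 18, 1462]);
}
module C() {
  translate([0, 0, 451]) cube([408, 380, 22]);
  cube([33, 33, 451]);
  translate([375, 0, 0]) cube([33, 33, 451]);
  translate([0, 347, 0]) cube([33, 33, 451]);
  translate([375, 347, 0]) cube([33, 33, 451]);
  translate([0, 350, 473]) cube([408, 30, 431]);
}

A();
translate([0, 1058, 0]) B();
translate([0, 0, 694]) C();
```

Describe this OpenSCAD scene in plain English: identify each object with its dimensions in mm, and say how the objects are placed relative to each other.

A is a rectangular dining table. The top is 1207×878×39 mm with its upper surface at z = 694 mm. It stands on four 82×82 mm square legs, each inset 18 mm from the nearest pair of top edges, running from the floor to the underside of the top. Four apron rails, 82 mm thick and 82 mm tall, run between adjacent legs with their top edges flush with the underside of the top and their outer faces flush with the legs' outer faces.

B is a fence section. Two 99×99 mm posts, 1511 mm tall, stand on the floor with a clear span of 2195 mm between their inner faces. Two horizontal rails of 99×96 mm section span the gap between the posts with their undersides at z = 193 mm and z = 1211 mm, flush with the posts' −y face. 11 pickets, each 99 mm wide, 18 mm thick and 1462 mm tall, are fixed to the +y face of the rails with their bottoms at z = 109 mm, evenly spaced across the span with equal gaps (rounded down to the nearest mm) at the −x end and between each pair — any rounding remainder accumulates at the +x end.

C is a chair: 408×380 mm seat, 22 mm thick, top at z = 473 mm, on four 33 mm square corner legs flush with the seat edges. A 30 mm thick backrest slab spans the full seat width, extending 431 mm above the seat top, its back face flush with the seat's +y edge.

The fence section is on the floor beside the table on its +y side. The chair is on top of the table.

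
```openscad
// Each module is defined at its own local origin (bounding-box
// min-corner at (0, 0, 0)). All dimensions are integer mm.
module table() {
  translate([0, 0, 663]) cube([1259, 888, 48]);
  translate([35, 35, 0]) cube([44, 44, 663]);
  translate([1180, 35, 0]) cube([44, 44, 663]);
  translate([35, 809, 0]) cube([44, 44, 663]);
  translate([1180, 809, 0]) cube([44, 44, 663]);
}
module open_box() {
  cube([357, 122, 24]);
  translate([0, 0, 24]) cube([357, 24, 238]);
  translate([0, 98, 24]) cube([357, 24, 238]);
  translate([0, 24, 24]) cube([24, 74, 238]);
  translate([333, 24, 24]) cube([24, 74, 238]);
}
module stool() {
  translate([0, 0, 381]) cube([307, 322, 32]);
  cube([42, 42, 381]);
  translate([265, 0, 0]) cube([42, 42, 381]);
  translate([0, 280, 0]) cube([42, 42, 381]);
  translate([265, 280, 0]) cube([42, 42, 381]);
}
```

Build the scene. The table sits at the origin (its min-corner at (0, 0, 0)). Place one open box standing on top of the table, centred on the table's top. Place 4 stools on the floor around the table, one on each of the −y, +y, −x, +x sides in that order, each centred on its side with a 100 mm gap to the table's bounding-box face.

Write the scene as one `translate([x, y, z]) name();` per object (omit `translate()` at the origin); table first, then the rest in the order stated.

table();
translate([451, 383, 711]) open_box();
translate([476, -422, 0]) stool();
translate([476, 988, 0]) stool();
translate([-407, 283, 0]) stool();
translate([1359, 283, 0]) stool();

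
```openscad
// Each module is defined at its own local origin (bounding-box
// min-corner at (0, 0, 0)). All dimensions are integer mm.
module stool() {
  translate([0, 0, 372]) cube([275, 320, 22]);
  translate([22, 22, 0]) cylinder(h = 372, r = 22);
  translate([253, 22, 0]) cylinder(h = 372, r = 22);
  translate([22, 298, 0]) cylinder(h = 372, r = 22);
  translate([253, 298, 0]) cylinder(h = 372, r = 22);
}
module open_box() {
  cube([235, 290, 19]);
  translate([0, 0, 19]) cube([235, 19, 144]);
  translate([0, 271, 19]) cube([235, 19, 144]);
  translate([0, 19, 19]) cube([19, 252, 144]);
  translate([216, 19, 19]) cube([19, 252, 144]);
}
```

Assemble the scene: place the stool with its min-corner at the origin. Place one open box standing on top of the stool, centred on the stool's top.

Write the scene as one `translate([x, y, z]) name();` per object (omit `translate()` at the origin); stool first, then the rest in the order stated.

stool();
translate([20, 15, 394]) open_box();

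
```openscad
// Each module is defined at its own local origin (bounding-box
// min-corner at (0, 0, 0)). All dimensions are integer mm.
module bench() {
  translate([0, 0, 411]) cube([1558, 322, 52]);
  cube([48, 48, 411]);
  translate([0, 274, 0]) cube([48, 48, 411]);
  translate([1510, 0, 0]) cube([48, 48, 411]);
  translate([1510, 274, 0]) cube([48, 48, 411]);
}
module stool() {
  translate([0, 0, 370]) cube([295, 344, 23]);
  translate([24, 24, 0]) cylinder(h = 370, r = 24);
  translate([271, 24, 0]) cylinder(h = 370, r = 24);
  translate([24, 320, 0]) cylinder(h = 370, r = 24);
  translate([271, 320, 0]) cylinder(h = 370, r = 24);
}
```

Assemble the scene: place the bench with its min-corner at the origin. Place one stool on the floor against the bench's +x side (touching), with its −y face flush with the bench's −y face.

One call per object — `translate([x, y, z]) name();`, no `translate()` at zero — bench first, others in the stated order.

bench();
translate([1558, 0, 0]) stool();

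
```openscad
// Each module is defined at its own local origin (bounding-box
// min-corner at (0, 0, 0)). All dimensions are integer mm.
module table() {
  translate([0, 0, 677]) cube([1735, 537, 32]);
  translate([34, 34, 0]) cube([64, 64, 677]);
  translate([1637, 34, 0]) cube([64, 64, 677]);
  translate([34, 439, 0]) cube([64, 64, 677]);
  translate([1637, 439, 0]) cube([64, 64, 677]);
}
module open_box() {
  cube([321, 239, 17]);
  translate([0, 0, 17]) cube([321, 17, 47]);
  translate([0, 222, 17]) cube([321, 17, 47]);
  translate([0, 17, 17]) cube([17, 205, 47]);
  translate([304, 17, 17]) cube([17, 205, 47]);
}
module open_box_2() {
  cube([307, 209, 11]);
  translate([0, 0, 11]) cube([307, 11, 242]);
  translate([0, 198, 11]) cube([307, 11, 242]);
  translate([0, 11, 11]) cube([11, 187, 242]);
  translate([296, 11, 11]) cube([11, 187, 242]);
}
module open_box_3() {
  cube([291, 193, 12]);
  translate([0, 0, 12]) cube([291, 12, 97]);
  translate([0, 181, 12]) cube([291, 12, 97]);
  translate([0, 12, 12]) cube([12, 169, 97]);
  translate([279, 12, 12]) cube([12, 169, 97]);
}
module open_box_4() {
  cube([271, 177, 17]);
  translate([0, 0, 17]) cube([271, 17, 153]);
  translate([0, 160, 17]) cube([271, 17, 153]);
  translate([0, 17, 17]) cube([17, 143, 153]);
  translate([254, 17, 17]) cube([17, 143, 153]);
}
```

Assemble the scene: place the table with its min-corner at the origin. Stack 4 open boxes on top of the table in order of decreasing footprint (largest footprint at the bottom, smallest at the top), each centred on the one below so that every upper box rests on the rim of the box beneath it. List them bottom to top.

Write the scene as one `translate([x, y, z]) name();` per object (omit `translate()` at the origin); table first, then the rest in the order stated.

table();
translate([707, 149, 709]) open_box();
translate([714, 164, 773]) open_box_2();
translate([722, 172, 1026]) open_box_3();
translate([732, 180, 1135]) open_box_4();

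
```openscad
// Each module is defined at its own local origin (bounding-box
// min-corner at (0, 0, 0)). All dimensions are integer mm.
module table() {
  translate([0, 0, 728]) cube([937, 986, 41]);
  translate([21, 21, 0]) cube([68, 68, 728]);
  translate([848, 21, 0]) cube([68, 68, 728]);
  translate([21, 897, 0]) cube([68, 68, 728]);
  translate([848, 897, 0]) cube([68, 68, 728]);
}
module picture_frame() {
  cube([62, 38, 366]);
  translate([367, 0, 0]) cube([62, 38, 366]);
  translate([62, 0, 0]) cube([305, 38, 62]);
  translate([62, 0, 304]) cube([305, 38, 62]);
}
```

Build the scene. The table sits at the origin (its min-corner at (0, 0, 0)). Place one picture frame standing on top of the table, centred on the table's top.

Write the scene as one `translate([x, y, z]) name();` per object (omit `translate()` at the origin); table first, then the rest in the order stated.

table();
translate([254, 474, 769]) picture_frame();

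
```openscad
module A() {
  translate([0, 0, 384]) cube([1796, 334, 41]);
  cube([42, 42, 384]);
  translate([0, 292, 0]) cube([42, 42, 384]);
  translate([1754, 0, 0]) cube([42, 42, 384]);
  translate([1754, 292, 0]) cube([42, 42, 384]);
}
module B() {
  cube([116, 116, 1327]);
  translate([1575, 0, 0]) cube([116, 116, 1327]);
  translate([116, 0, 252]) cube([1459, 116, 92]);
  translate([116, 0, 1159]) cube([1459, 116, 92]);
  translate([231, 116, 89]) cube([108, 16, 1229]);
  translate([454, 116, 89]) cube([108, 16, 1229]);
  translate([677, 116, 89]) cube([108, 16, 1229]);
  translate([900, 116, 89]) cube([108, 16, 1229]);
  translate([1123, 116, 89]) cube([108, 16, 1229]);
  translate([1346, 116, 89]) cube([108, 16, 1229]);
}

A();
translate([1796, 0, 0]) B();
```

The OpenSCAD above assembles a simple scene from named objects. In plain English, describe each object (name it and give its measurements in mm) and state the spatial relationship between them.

A is a long wooden bench with a 1796 mm (x) × 334 mm (y) seat, 41 mm thick, its top surface 425 mm above the floor. Four 42 mm square legs at the seat corners, flush with the edges, run from z = 0 to the seat underside.

B is a fence section. Two 116×116 mm posts, 1327 mm tall, stand on the floor with a clear span of 1459 mm between their inner faces. Two horizontal rails of 116×92 mm section span the gap between the posts with their undersides at z = 252 mm and z = 1159 mm, flush with the posts' −y face. 6 pickets, each 108 mm wide, 16 mm thick and 1229 mm tall, are fixed to the +y face of the rails with their bottoms at z = 89 mm, evenly spaced across the span with equal gaps (rounded down to the nearest mm) at the −x end and between each pair — any rounding remainder accumulates at the +x end.

The fence section is against the bench's +x side, with their −y faces flush.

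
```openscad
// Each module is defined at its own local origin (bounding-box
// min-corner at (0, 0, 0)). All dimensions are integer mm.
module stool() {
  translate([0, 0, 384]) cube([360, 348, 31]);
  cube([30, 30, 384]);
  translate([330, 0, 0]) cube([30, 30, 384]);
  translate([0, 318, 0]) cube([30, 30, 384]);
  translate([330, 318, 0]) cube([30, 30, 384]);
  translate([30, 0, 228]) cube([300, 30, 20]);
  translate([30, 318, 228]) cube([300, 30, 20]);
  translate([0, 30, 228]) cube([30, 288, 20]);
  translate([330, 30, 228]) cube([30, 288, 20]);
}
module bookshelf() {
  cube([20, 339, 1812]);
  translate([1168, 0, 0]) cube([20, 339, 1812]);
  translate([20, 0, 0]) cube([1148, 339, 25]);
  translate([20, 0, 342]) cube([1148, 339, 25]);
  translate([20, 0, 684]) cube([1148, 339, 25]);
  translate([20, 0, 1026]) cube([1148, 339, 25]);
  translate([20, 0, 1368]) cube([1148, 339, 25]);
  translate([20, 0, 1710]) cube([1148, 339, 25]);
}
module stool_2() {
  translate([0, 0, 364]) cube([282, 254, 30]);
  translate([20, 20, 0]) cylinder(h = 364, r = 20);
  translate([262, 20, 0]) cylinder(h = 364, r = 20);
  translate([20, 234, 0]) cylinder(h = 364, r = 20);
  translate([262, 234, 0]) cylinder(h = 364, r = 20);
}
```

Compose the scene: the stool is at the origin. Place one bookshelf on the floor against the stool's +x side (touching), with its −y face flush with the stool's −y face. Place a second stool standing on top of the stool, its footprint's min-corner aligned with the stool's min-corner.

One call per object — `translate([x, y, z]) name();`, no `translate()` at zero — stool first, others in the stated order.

stool();
translate([360, 0, 0]) bookshelf();
translate([0, 0, 415]) stool_2();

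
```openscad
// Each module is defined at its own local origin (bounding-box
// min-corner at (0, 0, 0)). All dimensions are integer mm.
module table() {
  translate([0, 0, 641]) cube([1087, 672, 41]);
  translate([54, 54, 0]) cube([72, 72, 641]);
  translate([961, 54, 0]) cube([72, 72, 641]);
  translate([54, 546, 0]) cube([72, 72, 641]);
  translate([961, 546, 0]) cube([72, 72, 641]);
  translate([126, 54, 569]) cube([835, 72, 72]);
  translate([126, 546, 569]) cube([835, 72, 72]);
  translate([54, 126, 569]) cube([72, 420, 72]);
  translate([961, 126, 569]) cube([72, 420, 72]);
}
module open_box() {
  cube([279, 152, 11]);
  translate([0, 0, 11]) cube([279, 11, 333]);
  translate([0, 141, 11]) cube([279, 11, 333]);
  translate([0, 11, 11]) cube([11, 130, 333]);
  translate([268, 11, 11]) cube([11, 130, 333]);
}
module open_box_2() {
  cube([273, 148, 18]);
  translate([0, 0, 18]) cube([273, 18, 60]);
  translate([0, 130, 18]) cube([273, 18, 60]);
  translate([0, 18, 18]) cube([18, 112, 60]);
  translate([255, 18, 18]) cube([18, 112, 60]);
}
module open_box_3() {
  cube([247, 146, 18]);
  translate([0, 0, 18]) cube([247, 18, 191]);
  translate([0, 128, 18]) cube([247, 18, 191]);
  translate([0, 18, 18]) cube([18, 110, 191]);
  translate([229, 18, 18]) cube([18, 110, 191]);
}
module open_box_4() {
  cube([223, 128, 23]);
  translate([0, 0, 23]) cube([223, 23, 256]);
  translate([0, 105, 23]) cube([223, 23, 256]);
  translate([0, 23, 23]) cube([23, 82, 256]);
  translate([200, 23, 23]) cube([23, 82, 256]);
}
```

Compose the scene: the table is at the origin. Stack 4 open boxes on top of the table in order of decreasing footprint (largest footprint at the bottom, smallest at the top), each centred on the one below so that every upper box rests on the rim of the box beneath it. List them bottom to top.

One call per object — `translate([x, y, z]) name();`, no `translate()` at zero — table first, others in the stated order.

table();
translate([404, 260, 682]) open_box();
translate([407, 262, 1026]) open_box_2();
translate([420, 263, 1104]) open_box_3();
translate([432, 272, 1313]) open_box_4();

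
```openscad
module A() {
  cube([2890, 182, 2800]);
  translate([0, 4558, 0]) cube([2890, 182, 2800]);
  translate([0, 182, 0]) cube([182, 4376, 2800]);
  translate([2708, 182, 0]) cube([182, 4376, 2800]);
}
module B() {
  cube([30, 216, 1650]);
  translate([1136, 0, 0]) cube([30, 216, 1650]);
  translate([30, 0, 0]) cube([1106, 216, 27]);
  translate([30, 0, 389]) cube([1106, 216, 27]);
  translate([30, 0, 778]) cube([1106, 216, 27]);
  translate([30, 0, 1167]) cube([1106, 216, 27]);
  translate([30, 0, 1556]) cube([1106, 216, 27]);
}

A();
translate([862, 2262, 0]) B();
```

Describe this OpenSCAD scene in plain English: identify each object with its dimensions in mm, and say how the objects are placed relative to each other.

A is a box-shaped house frame (walls only): outside footprint 2890×4740 mm, wall height 2800 mm, wall thickness 182 mm. The two y-facing walls run the full x-width; the two x-facing walls fit between the inner faces of the y-facing walls.

B is a bookshelf 1166 mm wide overall, 216 mm deep and 1650 mm tall. The two sides are 30 mm thick vertical panels. 5 horizontal shelves of 27 mm thickness span between the inner faces of the sides; the lowest shelf sits on the floor and shelves are stacked with a clear vertical gap of 362 mm between each pair.

The bookshelf sits inside the house frame, centred.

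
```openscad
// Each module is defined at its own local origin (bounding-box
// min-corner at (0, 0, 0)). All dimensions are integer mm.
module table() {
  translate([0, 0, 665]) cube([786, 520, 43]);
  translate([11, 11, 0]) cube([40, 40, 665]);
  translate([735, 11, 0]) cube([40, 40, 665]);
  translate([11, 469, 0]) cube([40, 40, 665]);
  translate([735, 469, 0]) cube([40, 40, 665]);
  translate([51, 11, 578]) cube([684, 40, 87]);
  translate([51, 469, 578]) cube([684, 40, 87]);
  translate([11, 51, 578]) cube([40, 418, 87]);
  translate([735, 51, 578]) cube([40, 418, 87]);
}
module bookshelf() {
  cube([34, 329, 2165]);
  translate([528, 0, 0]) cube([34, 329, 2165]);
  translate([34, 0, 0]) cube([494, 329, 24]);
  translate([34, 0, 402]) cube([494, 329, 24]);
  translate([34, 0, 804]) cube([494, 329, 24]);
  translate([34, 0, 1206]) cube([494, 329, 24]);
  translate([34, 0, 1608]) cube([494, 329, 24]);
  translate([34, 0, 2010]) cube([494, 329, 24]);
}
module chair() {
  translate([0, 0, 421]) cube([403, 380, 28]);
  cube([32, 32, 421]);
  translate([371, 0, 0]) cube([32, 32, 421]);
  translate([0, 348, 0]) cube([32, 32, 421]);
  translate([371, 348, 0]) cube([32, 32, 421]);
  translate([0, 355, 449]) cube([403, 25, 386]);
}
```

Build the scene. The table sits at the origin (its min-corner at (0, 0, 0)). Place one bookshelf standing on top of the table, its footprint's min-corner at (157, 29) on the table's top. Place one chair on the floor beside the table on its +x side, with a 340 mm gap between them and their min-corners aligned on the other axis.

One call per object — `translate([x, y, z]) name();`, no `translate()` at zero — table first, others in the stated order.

table();
translate([157, 29, 708]) bookshelf();
translate([1126, 0, 0]) chair();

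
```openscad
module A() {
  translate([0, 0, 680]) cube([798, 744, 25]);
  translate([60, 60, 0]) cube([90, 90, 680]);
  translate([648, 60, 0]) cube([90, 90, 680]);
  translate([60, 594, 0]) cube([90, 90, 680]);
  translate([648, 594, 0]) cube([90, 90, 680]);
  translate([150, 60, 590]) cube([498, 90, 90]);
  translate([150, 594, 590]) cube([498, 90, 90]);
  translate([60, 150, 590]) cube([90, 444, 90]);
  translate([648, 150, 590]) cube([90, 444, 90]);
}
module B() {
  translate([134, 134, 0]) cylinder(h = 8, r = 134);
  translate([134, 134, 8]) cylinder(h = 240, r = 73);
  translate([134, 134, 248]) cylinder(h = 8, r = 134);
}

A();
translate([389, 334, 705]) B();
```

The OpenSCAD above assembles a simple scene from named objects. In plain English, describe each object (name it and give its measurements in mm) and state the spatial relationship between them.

A is a table with a 798×744 mm rectangular top, 25 mm thick, top surface at z = 705 mm, supported by four 90×90 mm square legs, each inset 60 mm from the nearest pair of top edges, running from the floor. Four apron rails, 90 mm thick and 90 mm tall, run between adjacent legs with their top edges flush with the underside of the top and their outer faces flush with the legs' outer faces.

B is a spool: two coaxial disc flanges of radius 134 mm and thickness 8 mm, joined by a core cylinder of radius 73 mm and height 240 mm. The lower flange rests on z = 0 and the three cylinders share a vertical axis.

The spool is on top of the table.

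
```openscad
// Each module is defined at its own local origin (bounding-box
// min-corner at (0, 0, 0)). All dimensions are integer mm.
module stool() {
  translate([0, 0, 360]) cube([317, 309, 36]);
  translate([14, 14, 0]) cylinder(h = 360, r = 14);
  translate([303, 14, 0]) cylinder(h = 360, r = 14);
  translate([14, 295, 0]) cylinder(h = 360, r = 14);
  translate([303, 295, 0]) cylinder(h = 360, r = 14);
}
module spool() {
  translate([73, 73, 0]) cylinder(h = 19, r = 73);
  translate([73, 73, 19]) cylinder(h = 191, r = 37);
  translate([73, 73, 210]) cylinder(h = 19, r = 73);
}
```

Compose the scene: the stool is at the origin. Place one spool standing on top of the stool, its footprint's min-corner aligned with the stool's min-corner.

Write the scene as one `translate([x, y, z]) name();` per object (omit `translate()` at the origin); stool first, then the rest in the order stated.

stool();
translate([0, 0, 396]) spool();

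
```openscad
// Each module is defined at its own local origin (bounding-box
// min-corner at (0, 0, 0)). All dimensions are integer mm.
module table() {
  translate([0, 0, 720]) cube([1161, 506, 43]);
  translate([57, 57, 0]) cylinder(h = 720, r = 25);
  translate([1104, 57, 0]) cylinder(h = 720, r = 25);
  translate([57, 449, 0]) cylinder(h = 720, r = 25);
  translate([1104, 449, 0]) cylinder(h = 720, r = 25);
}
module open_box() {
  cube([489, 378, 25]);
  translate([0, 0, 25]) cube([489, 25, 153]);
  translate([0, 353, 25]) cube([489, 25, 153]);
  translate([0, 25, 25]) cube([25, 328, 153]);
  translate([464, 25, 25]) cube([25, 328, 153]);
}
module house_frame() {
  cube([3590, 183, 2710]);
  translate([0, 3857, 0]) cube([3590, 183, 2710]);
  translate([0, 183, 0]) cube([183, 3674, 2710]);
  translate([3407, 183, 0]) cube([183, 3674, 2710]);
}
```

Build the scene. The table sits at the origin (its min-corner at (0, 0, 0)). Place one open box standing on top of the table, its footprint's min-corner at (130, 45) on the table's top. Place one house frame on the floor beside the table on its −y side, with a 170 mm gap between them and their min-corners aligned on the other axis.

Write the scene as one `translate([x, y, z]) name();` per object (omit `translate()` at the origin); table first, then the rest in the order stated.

table();
translate([130, 45, 763]) open_box();
translate([0, -4210, 0]) house_frame();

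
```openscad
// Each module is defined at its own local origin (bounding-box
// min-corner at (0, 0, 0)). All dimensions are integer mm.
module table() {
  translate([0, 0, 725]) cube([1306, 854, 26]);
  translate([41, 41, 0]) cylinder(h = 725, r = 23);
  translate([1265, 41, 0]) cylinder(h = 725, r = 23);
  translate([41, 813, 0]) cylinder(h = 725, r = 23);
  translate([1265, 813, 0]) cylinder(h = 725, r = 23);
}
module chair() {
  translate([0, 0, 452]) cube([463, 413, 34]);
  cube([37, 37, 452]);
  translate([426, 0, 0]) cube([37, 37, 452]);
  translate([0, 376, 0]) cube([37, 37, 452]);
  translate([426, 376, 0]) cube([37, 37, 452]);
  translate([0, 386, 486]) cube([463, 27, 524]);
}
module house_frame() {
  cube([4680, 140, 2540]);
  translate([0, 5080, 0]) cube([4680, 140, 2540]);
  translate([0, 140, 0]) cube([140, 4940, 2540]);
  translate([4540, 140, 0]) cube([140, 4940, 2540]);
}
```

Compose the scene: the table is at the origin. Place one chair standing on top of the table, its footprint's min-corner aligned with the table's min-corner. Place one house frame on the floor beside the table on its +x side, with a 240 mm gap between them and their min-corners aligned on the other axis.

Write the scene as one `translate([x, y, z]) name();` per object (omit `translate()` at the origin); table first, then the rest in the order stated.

table();
translate([0, 0, 751]) chair();
translate([1546, 0, 0]) house_frame();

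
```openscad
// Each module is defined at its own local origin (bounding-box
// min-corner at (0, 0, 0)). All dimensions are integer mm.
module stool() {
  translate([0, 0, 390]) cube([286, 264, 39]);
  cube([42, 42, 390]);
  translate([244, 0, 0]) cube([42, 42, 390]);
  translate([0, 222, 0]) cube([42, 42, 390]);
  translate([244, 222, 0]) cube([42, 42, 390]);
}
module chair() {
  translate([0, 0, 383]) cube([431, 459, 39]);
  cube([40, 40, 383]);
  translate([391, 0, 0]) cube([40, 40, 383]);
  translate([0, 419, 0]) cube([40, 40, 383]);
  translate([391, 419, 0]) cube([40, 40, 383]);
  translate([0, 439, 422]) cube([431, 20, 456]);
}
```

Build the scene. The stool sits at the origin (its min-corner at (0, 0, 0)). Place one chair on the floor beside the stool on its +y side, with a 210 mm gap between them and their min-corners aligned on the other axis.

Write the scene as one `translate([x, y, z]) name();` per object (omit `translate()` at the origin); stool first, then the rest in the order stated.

stool();
translate([0, 474, 0]) chair();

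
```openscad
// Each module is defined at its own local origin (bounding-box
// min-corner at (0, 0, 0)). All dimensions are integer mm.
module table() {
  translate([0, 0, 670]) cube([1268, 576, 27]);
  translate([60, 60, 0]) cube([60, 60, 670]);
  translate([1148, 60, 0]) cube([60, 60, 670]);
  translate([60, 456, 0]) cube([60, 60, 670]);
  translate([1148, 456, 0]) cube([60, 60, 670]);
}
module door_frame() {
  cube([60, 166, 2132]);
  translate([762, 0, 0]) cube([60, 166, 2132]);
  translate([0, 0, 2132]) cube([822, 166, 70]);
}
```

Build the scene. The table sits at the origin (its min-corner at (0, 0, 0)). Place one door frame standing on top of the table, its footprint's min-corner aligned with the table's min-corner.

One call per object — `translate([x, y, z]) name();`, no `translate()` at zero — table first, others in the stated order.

table();
translate([0, 0, 697]) door_frame();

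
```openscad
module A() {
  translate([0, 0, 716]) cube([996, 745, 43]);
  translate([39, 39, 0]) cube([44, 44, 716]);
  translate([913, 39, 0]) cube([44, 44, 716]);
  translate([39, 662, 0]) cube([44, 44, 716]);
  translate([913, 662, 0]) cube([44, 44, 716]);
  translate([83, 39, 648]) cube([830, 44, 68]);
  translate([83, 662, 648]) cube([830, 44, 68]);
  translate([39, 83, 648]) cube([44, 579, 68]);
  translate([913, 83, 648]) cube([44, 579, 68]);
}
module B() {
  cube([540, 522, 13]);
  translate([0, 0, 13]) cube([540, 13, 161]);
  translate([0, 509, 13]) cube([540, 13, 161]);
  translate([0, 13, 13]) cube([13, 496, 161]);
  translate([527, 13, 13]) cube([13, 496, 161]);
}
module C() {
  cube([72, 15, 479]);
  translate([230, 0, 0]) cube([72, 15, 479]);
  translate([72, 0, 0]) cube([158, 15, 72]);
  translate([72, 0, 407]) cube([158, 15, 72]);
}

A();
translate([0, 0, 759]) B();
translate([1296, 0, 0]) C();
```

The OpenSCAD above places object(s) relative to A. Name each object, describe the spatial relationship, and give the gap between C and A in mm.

A is a table. B is an open box. C is a picture frame. The open box is on top of the table. The picture frame is on the floor beside the table on its +x side. The gap between the picture frame and the table is 300 mm.

The picture frame's nearest face is 300 mm from the table's +x face.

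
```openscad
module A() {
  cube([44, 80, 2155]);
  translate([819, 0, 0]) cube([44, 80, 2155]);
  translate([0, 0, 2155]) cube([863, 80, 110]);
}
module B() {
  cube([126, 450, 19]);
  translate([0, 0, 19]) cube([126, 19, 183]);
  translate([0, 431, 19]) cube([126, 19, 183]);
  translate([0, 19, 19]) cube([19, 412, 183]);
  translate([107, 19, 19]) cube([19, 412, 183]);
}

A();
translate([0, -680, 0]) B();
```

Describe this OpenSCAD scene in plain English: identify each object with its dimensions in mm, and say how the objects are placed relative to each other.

A is a door frame. The clear opening is 775 mm wide and 2155 mm high. Two 44 mm wide jambs, 80 mm deep, stand either side of the opening from the floor to the top of the opening. A 110 mm thick head sits across the top of both jambs, spanning the full outside width of the frame.

B is an open-topped rectangular box: outside dimensions 126×450×202 mm, with a uniform wall and base thickness of 19 mm. The base is a full 126×450 slab on the floor; four walls sit on top of the base. The front and back walls (the −y and +y sides) span the full width; the two side walls fit between them.

The open box is on the floor beside the door frame on its −y side.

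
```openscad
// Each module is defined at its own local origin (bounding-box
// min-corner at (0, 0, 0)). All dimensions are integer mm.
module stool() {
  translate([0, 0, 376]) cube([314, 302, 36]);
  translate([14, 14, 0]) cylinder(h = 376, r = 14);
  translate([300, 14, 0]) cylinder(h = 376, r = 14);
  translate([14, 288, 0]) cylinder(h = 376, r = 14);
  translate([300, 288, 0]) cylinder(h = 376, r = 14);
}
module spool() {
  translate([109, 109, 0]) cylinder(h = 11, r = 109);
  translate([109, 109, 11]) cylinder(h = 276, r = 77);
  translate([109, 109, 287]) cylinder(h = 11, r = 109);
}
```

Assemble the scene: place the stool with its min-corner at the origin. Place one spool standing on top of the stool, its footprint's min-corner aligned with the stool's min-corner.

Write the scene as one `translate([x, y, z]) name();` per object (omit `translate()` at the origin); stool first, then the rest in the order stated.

stool();
translate([0, 0, 412]) spool();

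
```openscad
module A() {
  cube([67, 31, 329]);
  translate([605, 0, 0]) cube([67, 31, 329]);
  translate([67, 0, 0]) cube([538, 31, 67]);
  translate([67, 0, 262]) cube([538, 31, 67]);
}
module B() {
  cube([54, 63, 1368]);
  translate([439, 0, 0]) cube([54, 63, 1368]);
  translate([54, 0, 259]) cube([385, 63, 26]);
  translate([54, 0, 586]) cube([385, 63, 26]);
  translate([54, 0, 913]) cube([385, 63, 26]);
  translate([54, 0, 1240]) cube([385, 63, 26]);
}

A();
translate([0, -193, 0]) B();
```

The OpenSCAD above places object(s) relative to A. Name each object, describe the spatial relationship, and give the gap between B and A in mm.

A is a picture frame. B is a ladder. The ladder is on the floor beside the picture frame on its −y side. The gap between the ladder and the picture frame is 130 mm.

The ladder's nearest face is 130 mm from the picture frame's −y face.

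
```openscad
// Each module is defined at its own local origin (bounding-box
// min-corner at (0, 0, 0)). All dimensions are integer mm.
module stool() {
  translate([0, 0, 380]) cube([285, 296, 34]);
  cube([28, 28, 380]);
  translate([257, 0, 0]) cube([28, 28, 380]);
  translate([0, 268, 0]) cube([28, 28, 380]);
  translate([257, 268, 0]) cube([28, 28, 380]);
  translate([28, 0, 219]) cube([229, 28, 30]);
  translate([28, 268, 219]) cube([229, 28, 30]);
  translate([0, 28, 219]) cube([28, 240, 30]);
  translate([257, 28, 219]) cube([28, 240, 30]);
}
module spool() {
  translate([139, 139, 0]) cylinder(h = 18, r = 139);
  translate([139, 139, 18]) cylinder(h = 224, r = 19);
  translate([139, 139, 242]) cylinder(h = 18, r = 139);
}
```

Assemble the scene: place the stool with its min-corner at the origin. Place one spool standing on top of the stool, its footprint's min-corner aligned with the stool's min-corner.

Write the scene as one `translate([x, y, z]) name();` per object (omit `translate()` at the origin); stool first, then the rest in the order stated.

stool();
translate([0, 0, 414]) spool();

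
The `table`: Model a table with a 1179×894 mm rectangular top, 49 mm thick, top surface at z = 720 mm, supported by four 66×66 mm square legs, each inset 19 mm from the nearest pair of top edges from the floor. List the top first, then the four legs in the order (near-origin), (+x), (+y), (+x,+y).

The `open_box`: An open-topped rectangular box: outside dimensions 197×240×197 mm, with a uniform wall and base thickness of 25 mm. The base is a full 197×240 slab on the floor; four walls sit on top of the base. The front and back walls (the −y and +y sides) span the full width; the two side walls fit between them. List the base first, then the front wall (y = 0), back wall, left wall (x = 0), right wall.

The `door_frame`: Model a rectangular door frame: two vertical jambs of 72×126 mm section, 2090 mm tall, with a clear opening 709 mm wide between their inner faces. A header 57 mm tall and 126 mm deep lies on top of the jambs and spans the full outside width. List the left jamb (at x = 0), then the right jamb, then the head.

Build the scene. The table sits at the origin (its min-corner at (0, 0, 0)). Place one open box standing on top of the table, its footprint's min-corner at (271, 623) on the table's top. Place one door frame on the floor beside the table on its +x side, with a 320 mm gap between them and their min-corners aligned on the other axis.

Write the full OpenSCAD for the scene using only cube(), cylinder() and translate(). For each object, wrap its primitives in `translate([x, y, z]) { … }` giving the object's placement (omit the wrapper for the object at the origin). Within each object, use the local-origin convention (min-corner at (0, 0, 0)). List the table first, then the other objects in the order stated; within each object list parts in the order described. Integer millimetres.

translate([0, 0, 671]) cube([1179, 894, 49]);
translate([19, 19, 0]) cube([66, 66, 671]);
translate([1094, 19, 0]) cube([66, 66, 671]);
translate([19, 809, 0]) cube([66, 66, 671]);
translate([1094, 809, 0]) cube([66, 66, 671]);
translate([271, 623, 720]) {
  cube([197, 240, 25]);
  translate([0, 0, 25]) cube([197, 25, 172]);
  translate([0, 215, 25]) cube([197, 25, 172]);
  translate([0, 25, 25]) cube([25, 190, 172]);
  translate([172, 25, 25]) cube([25, 190, 172]);
}
translate([1499, 0, 0]) {
  cube([72, 126, 2090]);
  translate([781, 0, 0]) cube([72, 126, 2090]);
  translate([0, 0, 2090]) cube([853, 126, 57]);
}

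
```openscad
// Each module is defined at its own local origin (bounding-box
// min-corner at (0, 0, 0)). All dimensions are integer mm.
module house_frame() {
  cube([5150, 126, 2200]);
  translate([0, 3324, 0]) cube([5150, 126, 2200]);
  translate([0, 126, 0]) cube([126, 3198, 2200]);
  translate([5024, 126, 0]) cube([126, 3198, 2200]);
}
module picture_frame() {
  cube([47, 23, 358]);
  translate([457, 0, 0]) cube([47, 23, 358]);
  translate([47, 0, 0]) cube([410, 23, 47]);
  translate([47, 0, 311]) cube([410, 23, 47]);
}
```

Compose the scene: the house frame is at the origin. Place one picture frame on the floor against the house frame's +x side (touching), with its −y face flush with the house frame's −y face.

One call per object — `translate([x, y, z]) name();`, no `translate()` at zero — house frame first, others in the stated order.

house_frame();
translate([5150, 0, 0]) picture_frame();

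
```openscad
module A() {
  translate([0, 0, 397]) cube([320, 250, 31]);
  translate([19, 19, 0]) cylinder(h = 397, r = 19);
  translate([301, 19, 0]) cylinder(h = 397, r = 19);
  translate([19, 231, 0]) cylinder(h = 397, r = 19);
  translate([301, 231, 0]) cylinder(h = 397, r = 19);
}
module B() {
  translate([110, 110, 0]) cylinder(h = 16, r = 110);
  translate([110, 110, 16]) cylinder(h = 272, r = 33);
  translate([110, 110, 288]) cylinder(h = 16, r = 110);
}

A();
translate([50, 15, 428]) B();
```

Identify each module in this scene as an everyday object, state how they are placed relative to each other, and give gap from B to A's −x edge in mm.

A is a stool. B is a spool. The spool is on top of the stool, centred. The gap from the spool to the stool's −x edge is 50 mm.

The spool's min-x is at 50; the stool's min-x is 0; gap = 50 mm.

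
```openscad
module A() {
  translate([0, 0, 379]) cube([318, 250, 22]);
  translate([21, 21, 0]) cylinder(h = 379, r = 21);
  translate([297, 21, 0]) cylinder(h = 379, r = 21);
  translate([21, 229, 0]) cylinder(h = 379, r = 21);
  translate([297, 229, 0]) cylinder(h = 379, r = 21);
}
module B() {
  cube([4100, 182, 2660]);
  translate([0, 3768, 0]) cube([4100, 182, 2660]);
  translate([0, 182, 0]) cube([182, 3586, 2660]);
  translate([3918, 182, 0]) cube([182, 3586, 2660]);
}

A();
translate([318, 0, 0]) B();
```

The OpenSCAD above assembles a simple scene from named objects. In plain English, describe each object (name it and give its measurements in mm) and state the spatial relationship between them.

A is a simple wooden stool: a rectangular seat 318 mm (x) by 250 mm (y), 22 mm thick, top face at z = 401 mm, on four round legs, each 42 mm in diameter. The legs rest on z = 0, each leg's axis is inset half a diameter from the nearest pair of seat edges (so the leg's bounding box is flush with the corner).

B is a box-shaped house frame (walls only): outside footprint 4100×3950 mm, wall height 2660 mm, wall thickness 182 mm. The two y-facing walls run the full x-width; the two x-facing walls fit between the inner faces of the y-facing walls.

The house frame is against the stool's +x side, with their −y faces flush.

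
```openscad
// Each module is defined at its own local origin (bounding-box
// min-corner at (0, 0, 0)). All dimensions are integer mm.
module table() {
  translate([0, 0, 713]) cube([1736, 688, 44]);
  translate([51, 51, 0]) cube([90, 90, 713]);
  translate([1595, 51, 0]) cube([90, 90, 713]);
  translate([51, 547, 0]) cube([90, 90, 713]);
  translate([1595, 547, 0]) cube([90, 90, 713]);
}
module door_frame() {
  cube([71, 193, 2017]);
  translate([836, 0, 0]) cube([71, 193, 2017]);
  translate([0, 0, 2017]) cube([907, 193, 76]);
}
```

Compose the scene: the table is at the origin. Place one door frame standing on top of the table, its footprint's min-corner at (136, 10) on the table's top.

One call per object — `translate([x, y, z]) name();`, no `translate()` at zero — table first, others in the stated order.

table();
translate([136, 10, 757]) door_frame();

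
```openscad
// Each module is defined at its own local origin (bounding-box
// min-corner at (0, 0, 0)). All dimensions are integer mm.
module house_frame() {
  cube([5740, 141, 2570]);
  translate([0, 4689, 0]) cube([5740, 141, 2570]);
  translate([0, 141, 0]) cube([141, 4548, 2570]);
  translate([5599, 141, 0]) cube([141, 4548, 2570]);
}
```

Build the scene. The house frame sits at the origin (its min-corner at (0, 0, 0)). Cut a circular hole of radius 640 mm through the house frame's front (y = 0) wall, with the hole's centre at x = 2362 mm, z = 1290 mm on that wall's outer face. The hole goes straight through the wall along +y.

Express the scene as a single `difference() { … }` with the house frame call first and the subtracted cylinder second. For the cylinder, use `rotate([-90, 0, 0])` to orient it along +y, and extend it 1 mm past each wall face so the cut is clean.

difference() {
  house_frame();
  translate([2362, -1, 1290]) rotate([-90, 0, 0]) cylinder(h = 143, r = 640);
}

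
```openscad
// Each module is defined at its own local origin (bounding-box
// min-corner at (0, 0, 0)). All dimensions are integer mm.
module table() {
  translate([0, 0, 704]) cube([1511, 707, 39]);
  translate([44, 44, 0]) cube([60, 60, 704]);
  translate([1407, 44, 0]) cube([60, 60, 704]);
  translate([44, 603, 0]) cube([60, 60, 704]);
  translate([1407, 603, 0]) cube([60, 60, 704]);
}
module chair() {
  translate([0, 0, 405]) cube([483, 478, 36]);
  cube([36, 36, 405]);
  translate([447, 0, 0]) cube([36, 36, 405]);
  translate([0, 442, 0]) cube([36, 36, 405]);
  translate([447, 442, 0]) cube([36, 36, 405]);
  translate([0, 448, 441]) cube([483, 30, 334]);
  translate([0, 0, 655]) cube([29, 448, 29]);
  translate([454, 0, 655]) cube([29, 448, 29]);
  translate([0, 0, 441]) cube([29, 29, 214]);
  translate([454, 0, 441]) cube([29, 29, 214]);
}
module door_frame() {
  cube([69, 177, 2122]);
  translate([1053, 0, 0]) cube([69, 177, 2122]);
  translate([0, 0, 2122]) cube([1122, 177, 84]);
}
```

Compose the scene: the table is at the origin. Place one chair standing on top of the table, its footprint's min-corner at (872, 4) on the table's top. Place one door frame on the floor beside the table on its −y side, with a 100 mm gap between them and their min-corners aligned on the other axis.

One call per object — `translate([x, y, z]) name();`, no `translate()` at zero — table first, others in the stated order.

table();
translate([872, 4, 743]) chair();
translate([0, -277, 0]) door_frame();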